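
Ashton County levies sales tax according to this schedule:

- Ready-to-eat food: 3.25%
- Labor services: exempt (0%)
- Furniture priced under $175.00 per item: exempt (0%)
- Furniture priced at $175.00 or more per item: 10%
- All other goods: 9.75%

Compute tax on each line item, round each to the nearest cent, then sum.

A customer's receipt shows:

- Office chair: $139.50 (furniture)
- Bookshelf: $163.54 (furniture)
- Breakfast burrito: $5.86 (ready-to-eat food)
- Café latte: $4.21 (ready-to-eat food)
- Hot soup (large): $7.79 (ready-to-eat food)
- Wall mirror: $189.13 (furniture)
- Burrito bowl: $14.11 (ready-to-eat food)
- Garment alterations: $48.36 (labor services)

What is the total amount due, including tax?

Office chair $139.50: furniture, under $175.00 → 0% → $0.00
Bookshelf $163.54: furniture, under $175.00 → 0% → $0.00
Breakfast burrito $5.86: ready-to-eat food → 3.25% → $0.19
Café latte $4.21: ready-to-eat food → 3.25% → $0.14
Hot soup (large) $7.79: ready-to-eat food → 3.25% → $0.25
Wall mirror $189.13: furniture, $175.00 or more → 10% → $18.91
Burrito bowl $14.11: ready-to-eat food → 3.25% → $0.46
Garment alterations $48.36: labor services → 0% → $0.00
Subtotal = $572.50; tax = $19.95; total due = $592.45

$592.45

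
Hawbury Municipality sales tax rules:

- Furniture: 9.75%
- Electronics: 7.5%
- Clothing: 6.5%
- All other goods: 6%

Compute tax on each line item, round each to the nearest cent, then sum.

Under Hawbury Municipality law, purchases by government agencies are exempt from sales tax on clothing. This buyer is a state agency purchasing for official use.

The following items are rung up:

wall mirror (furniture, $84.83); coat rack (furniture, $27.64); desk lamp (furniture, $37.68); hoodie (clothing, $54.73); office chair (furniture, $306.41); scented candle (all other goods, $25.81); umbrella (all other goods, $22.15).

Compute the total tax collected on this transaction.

$47.38

Wall mirror $84.83: furniture → 9.75% → $8.27
Coat rack $27.64: furniture → 9.75% → $2.69
Desk lamp $37.68: furniture → 9.75% → $3.67
Hoodie $54.73: clothing, buyer-exempt → 0% → $0.00
Office chair $306.41: furniture → 9.75% → $29.87
Scented candle $25.81: all other goods → 6% → $1.55
Umbrella $22.15: all other goods → 6% → $1.33
Total tax = $8.27 + $2.69 + $3.67 + $29.87 + $1.55 + $1.33 = $47.38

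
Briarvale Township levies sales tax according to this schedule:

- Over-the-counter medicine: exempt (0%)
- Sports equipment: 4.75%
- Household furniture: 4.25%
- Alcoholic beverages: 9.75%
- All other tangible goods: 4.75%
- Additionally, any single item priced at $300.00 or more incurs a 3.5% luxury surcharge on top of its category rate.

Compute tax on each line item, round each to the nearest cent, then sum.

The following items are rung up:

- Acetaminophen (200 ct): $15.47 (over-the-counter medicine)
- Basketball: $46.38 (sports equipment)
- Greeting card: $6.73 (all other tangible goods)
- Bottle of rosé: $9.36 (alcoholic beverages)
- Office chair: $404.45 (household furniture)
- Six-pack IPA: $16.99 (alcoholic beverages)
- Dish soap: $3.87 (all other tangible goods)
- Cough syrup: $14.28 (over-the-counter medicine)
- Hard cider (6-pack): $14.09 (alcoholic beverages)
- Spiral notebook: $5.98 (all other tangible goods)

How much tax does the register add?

$38.26

Acetaminophen (200 ct) $15.47: over-the-counter medicine → 0% → $0.00
Basketball $46.38: sports equipment → 4.75% → $2.20
Greeting card $6.73: all other tangible goods → 4.75% → $0.32
Bottle of rosé $9.36: alcoholic beverages → 9.75% → $0.91
Office chair $404.45: household furniture → 4.25% + 3.5% surcharge = 7.75% → $31.34
Six-pack IPA $16.99: alcoholic beverages → 9.75% → $1.66
Dish soap $3.87: all other tangible goods → 4.75% → $0.18
Cough syrup $14.28: over-the-counter medicine → 0% → $0.00
Hard cider (6-pack) $14.09: alcoholic beverages → 9.75% → $1.37
Spiral notebook $5.98: all other tangible goods → 4.75% → $0.28
Total tax = $2.20 + $0.32 + $0.91 + $31.34 + $1.66 + $0.18 + $1.37 + $0.28 = $38.26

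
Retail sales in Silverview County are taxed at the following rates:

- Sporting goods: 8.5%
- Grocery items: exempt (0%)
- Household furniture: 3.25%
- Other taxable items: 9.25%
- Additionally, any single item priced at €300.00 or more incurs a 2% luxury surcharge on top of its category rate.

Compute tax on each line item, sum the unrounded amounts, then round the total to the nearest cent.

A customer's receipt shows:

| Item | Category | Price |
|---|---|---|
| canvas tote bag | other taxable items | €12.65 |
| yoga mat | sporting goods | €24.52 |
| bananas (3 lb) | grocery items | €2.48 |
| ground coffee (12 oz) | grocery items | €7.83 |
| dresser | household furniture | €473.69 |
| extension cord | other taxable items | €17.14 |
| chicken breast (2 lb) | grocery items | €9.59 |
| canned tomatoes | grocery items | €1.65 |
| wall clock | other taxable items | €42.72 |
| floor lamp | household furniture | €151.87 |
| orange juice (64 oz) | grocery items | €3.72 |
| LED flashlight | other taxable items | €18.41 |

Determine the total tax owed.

€40.30

Canvas tote bag €12.65: other taxable items → 9.25% → €1.170125
Yoga mat €24.52: sporting goods → 8.5% → €2.0842
Bananas (3 lb) €2.48: grocery items → 0% → €0.00
Ground coffee (12 oz) €7.83: grocery items → 0% → €0.00
Dresser €473.69: household furniture → 3.25% + 2% surcharge = 5.25% → €24.868725
Extension cord €17.14: other taxable items → 9.25% → €1.58545
Chicken breast (2 lb) €9.59: grocery items → 0% → €0.00
Canned tomatoes €1.65: grocery items → 0% → €0.00
Wall clock €42.72: other taxable items → 9.25% → €3.9516
Floor lamp €151.87: household furniture → 3.25% → €4.935775
Orange juice (64 oz) €3.72: grocery items → 0% → €0.00
LED flashlight €18.41: other taxable items → 9.25% → €1.702925
Unrounded tax sum = €40.2988 → €40.30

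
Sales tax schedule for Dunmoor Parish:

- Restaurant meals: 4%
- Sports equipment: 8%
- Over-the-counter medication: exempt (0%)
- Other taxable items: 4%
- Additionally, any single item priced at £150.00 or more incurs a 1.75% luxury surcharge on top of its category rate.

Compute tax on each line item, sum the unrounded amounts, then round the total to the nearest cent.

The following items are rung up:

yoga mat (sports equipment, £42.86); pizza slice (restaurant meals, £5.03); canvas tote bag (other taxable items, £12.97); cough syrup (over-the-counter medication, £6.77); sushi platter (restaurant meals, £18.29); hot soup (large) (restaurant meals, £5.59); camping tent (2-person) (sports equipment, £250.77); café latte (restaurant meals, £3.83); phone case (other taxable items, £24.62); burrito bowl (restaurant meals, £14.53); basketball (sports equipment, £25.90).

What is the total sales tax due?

Yoga mat £42.86: sports equipment → 8% → £3.4288
Pizza slice £5.03: restaurant meals → 4% → £0.2012
Canvas tote bag £12.97: other taxable items → 4% → £0.5188
Cough syrup £6.77: over-the-counter medication → 0% → £0.00
Sushi platter £18.29: restaurant meals → 4% → £0.7316
Hot soup (large) £5.59: restaurant meals → 4% → £0.2236
Camping tent (2-person) £250.77: sports equipment → 8% + 1.75% surcharge = 9.75% → £24.450075
Café latte £3.83: restaurant meals → 4% → £0.1532
Phone case £24.62: other taxable items → 4% → £0.9848
Burrito bowl £14.53: restaurant meals → 4% → £0.5812
Basketball £25.90: sports equipment → 8% → £2.072
Unrounded tax sum = £33.345275 → £33.35

£33.35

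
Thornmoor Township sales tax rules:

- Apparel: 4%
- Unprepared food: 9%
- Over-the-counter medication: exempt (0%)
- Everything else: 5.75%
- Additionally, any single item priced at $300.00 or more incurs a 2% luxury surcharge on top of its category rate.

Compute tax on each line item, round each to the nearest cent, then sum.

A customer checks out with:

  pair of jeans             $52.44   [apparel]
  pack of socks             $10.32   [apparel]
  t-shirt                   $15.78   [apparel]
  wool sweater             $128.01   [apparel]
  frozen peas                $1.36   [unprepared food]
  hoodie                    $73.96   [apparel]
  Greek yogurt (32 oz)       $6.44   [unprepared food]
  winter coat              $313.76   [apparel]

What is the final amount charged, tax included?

$632.82

Pair of jeans $52.44: apparel → 4% → $2.10
Pack of socks $10.32: apparel → 4% → $0.41
T-shirt $15.78: apparel → 4% → $0.63
Wool sweater $128.01: apparel → 4% → $5.12
Frozen peas $1.36: unprepared food → 9% → $0.12
Hoodie $73.96: apparel → 4% → $2.96
Greek yogurt (32 oz) $6.44: unprepared food → 9% → $0.58
Winter coat $313.76: apparel → 4% + 2% surcharge = 6% → $18.83
Subtotal = $602.07; tax = $30.75; total due = $632.82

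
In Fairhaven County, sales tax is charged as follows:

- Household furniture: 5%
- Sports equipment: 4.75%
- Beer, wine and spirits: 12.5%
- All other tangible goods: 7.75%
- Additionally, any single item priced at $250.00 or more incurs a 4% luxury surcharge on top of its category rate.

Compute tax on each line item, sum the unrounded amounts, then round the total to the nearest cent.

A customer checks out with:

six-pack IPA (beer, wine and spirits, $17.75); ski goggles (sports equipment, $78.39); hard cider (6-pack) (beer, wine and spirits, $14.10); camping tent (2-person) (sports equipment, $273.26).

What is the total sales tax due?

Six-pack IPA $17.75: beer, wine and spirits → 12.5% → $2.21875
Ski goggles $78.39: sports equipment → 4.75% → $3.723525
Hard cider (6-pack) $14.10: beer, wine and spirits → 12.5% → $1.7625
Camping tent (2-person) $273.26: sports equipment → 4.75% + 4% surcharge = 8.75% → $23.91025
Unrounded tax sum = $31.615025 → $31.62

$31.62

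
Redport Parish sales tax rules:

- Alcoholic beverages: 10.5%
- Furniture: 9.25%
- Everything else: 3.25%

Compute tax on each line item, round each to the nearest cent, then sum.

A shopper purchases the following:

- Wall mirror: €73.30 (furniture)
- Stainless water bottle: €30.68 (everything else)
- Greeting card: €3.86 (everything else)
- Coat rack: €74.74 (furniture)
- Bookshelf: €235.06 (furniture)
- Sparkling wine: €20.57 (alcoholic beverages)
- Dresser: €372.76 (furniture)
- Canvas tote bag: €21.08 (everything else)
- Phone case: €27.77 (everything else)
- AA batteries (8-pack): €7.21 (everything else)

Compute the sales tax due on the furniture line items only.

€69.91

Wall mirror €73.30: furniture → 9.25% → €6.78
Coat rack €74.74: furniture → 9.25% → €6.91
Bookshelf €235.06: furniture → 9.25% → €21.74
Dresser €372.76: furniture → 9.25% → €34.48
Tax on furniture = €6.78 + €6.91 + €21.74 + €34.48 = €69.91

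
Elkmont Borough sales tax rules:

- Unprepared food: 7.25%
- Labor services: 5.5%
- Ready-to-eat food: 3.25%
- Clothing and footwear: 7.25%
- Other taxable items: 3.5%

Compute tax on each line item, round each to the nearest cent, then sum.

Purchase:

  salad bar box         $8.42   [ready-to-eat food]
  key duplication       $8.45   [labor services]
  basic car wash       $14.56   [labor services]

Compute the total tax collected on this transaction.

Salad bar box $8.42: ready-to-eat food → 3.25% → $0.27
Key duplication $8.45: labor services → 5.5% → $0.46
Basic car wash $14.56: labor services → 5.5% → $0.80
Total tax = $0.27 + $0.46 + $0.80 = $1.53

$1.53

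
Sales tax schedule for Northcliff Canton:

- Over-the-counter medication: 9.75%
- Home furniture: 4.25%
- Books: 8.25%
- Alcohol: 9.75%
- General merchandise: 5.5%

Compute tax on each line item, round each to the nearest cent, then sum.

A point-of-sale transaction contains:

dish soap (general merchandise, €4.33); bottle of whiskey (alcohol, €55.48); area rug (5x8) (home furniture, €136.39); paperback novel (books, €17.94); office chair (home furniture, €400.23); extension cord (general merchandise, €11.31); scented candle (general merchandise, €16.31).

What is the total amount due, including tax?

Dish soap €4.33: general merchandise → 5.5% → €0.24
Bottle of whiskey €55.48: alcohol → 9.75% → €5.41
Area rug (5x8) €136.39: home furniture → 4.25% → €5.80
Paperback novel €17.94: books → 8.25% → €1.48
Office chair €400.23: home furniture → 4.25% → €17.01
Extension cord €11.31: general merchandise → 5.5% → €0.62
Scented candle €16.31: general merchandise → 5.5% → €0.90
Subtotal = €641.99; tax = €31.46; total due = €673.45

€673.45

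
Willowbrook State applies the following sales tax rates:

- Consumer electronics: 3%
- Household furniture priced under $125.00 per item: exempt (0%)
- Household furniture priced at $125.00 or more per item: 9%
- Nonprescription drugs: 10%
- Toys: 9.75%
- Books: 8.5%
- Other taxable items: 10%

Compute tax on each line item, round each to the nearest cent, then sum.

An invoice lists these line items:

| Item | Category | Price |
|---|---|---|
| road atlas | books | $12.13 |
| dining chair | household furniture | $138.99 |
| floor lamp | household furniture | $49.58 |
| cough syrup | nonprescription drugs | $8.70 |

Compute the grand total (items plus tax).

Road atlas $12.13: books → 8.5% → $1.03
Dining chair $138.99: household furniture, $125.00 or more → 9% → $12.51
Floor lamp $49.58: household furniture, under $125.00 → 0% → $0.00
Cough syrup $8.70: nonprescription drugs → 10% → $0.87
Subtotal = $209.40; tax = $14.41; total due = $223.81

$223.81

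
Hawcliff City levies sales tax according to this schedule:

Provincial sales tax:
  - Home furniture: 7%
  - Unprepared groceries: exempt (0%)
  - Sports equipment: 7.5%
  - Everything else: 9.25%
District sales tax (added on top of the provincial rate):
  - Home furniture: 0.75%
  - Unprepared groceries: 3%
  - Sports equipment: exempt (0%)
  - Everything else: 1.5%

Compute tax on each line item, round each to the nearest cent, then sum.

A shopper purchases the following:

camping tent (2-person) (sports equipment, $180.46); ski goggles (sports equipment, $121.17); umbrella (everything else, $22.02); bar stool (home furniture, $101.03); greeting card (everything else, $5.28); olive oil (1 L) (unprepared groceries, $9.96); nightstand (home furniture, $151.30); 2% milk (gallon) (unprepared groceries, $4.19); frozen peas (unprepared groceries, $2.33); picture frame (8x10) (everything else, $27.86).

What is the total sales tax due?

$48.61

Camping tent (2-person) $180.46: sports equipment → 7.5% + 0% district = 7.5% → $13.53
Ski goggles $121.17: sports equipment → 7.5% + 0% district = 7.5% → $9.09
Umbrella $22.02: everything else → 9.25% + 1.5% district = 10.75% → $2.37
Bar stool $101.03: home furniture → 7% + 0.75% district = 7.75% → $7.83
Greeting card $5.28: everything else → 9.25% + 1.5% district = 10.75% → $0.57
Olive oil (1 L) $9.96: unprepared groceries → 0% + 3% district = 3% → $0.30
Nightstand $151.30: home furniture → 7% + 0.75% district = 7.75% → $11.73
2% milk (gallon) $4.19: unprepared groceries → 0% + 3% district = 3% → $0.13
Frozen peas $2.33: unprepared groceries → 0% + 3% district = 3% → $0.07
Picture frame (8x10) $27.86: everything else → 9.25% + 1.5% district = 10.75% → $2.99
Total tax = $13.53 + $9.09 + $2.37 + $7.83 + $0.57 + $0.30 + $11.73 + $0.13 + $0.07 + $2.99 = $48.61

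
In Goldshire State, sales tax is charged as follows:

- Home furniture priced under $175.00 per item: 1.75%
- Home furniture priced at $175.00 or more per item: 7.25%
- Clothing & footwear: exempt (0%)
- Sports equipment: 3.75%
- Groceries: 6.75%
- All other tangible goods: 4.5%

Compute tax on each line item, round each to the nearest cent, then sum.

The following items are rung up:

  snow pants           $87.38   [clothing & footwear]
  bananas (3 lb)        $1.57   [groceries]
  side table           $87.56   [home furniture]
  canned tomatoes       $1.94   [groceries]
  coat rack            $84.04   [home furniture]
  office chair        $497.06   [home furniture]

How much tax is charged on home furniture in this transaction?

Side table $87.56: home furniture, under $175.00 → 1.75% → $1.53
Coat rack $84.04: home furniture, under $175.00 → 1.75% → $1.47
Office chair $497.06: home furniture, $175.00 or more → 7.25% → $36.04
Tax on home furniture = $1.53 + $1.47 + $36.04 = $39.04

$39.04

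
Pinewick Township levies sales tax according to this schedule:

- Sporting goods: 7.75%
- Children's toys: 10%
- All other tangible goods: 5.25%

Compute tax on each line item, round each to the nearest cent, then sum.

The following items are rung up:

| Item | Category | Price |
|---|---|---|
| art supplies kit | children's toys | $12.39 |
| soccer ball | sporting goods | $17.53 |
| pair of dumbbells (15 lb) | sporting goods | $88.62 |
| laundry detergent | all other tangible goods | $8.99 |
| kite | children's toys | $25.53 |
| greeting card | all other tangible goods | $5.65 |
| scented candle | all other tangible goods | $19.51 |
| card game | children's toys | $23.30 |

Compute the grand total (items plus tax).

Art supplies kit $12.39: children's toys → 10% → $1.24
Soccer ball $17.53: sporting goods → 7.75% → $1.36
Pair of dumbbells (15 lb) $88.62: sporting goods → 7.75% → $6.87
Laundry detergent $8.99: all other tangible goods → 5.25% → $0.47
Kite $25.53: children's toys → 10% → $2.55
Greeting card $5.65: all other tangible goods → 5.25% → $0.30
Scented candle $19.51: all other tangible goods → 5.25% → $1.02
Card game $23.30: children's toys → 10% → $2.33
Subtotal = $201.52; tax = $16.14; total due = $217.66

$217.66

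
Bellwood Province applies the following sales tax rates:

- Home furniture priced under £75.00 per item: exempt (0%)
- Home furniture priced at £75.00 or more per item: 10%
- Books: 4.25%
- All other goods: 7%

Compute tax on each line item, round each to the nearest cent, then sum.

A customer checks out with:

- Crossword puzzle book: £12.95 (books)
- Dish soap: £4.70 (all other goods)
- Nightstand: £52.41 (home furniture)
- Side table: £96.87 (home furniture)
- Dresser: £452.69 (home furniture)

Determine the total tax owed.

Crossword puzzle book £12.95: books → 4.25% → £0.55
Dish soap £4.70: all other goods → 7% → £0.33
Nightstand £52.41: home furniture, under £75.00 → 0% → £0.00
Side table £96.87: home furniture, £75.00 or more → 10% → £9.69
Dresser £452.69: home furniture, £75.00 or more → 10% → £45.27
Total tax = £0.55 + £0.33 + £9.69 + £45.27 = £55.84

£55.84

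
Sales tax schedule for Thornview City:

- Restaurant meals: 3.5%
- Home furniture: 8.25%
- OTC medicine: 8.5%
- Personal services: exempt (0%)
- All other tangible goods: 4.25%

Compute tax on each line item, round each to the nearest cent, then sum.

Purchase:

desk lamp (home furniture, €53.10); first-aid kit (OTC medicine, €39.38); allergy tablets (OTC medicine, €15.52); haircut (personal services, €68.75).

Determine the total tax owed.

Desk lamp €53.10: home furniture → 8.25% → €4.38
First-aid kit €39.38: OTC medicine → 8.5% → €3.35
Allergy tablets €15.52: OTC medicine → 8.5% → €1.32
Haircut €68.75: personal services → 0% → €0.00
Total tax = €4.38 + €3.35 + €1.32 = €9.05

€9.05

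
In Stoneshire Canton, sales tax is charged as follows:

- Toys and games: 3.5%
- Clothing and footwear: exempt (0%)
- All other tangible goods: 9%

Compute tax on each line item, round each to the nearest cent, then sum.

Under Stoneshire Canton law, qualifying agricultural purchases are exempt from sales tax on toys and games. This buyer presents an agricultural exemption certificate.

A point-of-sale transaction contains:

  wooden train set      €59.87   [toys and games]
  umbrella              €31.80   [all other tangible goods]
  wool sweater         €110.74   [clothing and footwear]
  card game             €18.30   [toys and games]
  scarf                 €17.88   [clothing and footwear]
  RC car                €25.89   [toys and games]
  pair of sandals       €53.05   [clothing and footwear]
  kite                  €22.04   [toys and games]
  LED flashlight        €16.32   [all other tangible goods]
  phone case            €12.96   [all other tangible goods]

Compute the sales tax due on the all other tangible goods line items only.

Umbrella €31.80: all other tangible goods → 9% → €2.86
LED flashlight €16.32: all other tangible goods → 9% → €1.47
Phone case €12.96: all other tangible goods → 9% → €1.17
Tax on all other tangible goods = €2.86 + €1.47 + €1.17 = €5.50

€5.50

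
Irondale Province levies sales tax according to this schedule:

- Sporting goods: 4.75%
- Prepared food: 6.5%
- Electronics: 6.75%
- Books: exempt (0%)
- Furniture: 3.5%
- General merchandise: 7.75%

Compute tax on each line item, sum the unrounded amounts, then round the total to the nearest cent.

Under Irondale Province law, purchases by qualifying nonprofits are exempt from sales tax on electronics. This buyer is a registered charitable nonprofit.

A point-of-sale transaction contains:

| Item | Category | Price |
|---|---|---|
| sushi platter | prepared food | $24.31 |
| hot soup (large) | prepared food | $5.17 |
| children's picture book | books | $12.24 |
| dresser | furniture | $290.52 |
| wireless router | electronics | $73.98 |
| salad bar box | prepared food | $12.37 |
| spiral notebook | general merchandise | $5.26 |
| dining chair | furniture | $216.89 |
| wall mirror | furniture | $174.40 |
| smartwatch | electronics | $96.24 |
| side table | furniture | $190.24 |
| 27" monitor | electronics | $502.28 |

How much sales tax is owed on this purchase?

$33.65

Sushi platter $24.31: prepared food → 6.5% → $1.58015
Hot soup (large) $5.17: prepared food → 6.5% → $0.33605
Children's picture book $12.24: books → 0% → $0.00
Dresser $290.52: furniture → 3.5% → $10.1682
Wireless router $73.98: electronics, buyer-exempt → 0% → $0.00
Salad bar box $12.37: prepared food → 6.5% → $0.80405
Spiral notebook $5.26: general merchandise → 7.75% → $0.40765
Dining chair $216.89: furniture → 3.5% → $7.59115
Wall mirror $174.40: furniture → 3.5% → $6.104
Smartwatch $96.24: electronics, buyer-exempt → 0% → $0.00
Side table $190.24: furniture → 3.5% → $6.6584
27" monitor $502.28: electronics, buyer-exempt → 0% → $0.00
Unrounded tax sum = $33.64965 → $33.65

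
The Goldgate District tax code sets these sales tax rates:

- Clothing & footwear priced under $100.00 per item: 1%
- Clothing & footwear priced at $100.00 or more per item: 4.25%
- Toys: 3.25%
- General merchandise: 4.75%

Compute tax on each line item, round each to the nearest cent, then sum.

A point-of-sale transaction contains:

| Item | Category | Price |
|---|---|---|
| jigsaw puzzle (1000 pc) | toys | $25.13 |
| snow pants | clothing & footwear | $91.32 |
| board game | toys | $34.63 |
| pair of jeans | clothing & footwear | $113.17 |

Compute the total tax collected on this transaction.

$7.67

Jigsaw puzzle (1000 pc) $25.13: toys → 3.25% → $0.82
Snow pants $91.32: clothing & footwear, under $100.00 → 1% → $0.91
Board game $34.63: toys → 3.25% → $1.13
Pair of jeans $113.17: clothing & footwear, $100.00 or more → 4.25% → $4.81
Total tax = $0.82 + $0.91 + $1.13 + $4.81 = $7.67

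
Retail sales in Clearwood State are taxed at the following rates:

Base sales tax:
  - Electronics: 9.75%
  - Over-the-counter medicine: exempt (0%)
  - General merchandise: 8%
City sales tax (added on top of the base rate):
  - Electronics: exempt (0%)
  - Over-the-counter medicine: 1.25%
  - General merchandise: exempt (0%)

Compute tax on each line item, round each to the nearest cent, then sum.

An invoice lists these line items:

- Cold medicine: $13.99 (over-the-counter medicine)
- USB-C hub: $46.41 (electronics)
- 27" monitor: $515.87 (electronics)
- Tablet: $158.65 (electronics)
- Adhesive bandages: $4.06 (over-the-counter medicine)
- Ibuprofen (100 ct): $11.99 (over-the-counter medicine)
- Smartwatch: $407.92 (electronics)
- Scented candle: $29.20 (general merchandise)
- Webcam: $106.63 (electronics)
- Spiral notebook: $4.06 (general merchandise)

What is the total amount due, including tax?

$1422.27

Cold medicine $13.99: over-the-counter medicine → 0% + 1.25% city = 1.25% → $0.17
USB-C hub $46.41: electronics → 9.75% + 0% city = 9.75% → $4.52
27" monitor $515.87: electronics → 9.75% + 0% city = 9.75% → $50.30
Tablet $158.65: electronics → 9.75% + 0% city = 9.75% → $15.47
Adhesive bandages $4.06: over-the-counter medicine → 0% + 1.25% city = 1.25% → $0.05
Ibuprofen (100 ct) $11.99: over-the-counter medicine → 0% + 1.25% city = 1.25% → $0.15
Smartwatch $407.92: electronics → 9.75% + 0% city = 9.75% → $39.77
Scented candle $29.20: general merchandise → 8% + 0% city = 8% → $2.34
Webcam $106.63: electronics → 9.75% + 0% city = 9.75% → $10.40
Spiral notebook $4.06: general merchandise → 8% + 0% city = 8% → $0.32
Subtotal = $1298.78; tax = $123.49; total due = $1422.27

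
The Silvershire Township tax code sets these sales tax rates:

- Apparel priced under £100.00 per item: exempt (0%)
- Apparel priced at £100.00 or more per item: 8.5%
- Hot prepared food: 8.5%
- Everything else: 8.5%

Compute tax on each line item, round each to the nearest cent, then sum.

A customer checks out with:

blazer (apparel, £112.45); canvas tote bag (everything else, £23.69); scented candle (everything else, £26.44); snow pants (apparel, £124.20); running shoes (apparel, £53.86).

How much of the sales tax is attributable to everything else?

Canvas tote bag £23.69: everything else → 8.5% → £2.01
Scented candle £26.44: everything else → 8.5% → £2.25
Tax on everything else = £2.01 + £2.25 = £4.26

£4.26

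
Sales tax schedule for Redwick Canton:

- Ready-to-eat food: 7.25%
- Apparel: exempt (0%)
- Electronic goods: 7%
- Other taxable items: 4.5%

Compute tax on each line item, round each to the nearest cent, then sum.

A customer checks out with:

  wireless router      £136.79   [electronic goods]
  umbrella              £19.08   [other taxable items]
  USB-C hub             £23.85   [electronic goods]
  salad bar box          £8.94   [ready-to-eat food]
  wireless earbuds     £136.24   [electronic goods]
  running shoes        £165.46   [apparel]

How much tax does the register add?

£22.30

Wireless router £136.79: electronic goods → 7% → £9.58
Umbrella £19.08: other taxable items → 4.5% → £0.86
USB-C hub £23.85: electronic goods → 7% → £1.67
Salad bar box £8.94: ready-to-eat food → 7.25% → £0.65
Wireless earbuds £136.24: electronic goods → 7% → £9.54
Running shoes £165.46: apparel → 0% → £0.00
Total tax = £9.58 + £0.86 + £1.67 + £0.65 + £9.54 = £22.30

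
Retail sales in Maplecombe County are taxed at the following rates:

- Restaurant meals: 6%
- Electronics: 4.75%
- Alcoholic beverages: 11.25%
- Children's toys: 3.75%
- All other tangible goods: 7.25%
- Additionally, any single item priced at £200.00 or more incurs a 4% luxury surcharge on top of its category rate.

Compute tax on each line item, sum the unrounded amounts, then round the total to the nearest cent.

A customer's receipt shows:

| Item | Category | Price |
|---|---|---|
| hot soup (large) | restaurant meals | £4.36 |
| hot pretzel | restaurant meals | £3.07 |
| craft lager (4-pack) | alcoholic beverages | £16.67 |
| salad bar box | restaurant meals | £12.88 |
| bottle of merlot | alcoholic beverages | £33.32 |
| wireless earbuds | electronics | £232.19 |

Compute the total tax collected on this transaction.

Hot soup (large) £4.36: restaurant meals → 6% → £0.2616
Hot pretzel £3.07: restaurant meals → 6% → £0.1842
Craft lager (4-pack) £16.67: alcoholic beverages → 11.25% → £1.875375
Salad bar box £12.88: restaurant meals → 6% → £0.7728
Bottle of merlot £33.32: alcoholic beverages → 11.25% → £3.7485
Wireless earbuds £232.19: electronics → 4.75% + 4% surcharge = 8.75% → £20.316625
Unrounded tax sum = £27.1591 → £27.16

£27.16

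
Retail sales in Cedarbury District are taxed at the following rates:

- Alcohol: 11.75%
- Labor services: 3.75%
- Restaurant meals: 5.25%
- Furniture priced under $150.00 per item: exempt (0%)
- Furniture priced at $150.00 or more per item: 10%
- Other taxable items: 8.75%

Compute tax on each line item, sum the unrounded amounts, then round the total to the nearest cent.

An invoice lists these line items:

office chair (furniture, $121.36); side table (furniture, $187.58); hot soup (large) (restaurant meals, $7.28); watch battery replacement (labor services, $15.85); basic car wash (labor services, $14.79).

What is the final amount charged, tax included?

$367.15

Office chair $121.36: furniture, under $150.00 → 0% → $0.00
Side table $187.58: furniture, $150.00 or more → 10% → $18.758
Hot soup (large) $7.28: restaurant meals → 5.25% → $0.3822
Watch battery replacement $15.85: labor services → 3.75% → $0.594375
Basic car wash $14.79: labor services → 3.75% → $0.554625
Subtotal = $346.86; unrounded tax = $20.2892 → $20.29; total due = $367.15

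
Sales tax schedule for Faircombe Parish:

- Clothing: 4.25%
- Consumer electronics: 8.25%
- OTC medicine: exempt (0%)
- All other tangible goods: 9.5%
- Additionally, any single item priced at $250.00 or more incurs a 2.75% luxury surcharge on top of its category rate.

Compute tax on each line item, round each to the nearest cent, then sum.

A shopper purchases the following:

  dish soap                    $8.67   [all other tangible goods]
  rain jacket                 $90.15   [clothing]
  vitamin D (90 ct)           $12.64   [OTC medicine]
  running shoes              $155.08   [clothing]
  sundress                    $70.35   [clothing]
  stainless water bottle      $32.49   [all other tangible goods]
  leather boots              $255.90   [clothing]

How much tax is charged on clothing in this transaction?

$31.32

Rain jacket $90.15: clothing → 4.25% → $3.83
Running shoes $155.08: clothing → 4.25% → $6.59
Sundress $70.35: clothing → 4.25% → $2.99
Leather boots $255.90: clothing → 4.25% + 2.75% surcharge = 7% → $17.91
Tax on clothing = $3.83 + $6.59 + $2.99 + $17.91 = $31.32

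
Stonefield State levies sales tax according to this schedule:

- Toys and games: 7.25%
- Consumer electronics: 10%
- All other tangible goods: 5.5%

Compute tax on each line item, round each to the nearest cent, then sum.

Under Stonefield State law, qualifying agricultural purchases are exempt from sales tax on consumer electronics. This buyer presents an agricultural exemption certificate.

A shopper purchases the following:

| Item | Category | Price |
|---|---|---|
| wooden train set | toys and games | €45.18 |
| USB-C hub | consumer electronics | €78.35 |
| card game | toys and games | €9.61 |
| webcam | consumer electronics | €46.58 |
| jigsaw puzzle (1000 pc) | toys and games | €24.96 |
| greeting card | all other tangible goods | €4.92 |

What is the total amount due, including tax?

€215.66

Wooden train set €45.18: toys and games → 7.25% → €3.28
USB-C hub €78.35: consumer electronics, buyer-exempt → 0% → €0.00
Card game €9.61: toys and games → 7.25% → €0.70
Webcam €46.58: consumer electronics, buyer-exempt → 0% → €0.00
Jigsaw puzzle (1000 pc) €24.96: toys and games → 7.25% → €1.81
Greeting card €4.92: all other tangible goods → 5.5% → €0.27
Subtotal = €209.60; tax = €6.06; total due = €215.66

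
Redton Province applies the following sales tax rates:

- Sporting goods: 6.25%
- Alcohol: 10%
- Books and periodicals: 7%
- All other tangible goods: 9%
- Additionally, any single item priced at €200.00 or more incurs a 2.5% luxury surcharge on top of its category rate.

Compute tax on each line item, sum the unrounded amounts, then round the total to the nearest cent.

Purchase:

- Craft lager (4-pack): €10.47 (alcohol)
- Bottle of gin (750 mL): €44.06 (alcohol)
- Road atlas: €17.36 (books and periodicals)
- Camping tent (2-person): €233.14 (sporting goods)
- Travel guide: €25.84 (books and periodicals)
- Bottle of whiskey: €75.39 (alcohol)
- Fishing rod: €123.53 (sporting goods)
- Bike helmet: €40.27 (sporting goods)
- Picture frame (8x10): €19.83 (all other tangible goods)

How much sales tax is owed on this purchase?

Craft lager (4-pack) €10.47: alcohol → 10% → €1.047
Bottle of gin (750 mL) €44.06: alcohol → 10% → €4.406
Road atlas €17.36: books and periodicals → 7% → €1.2152
Camping tent (2-person) €233.14: sporting goods → 6.25% + 2.5% surcharge = 8.75% → €20.39975
Travel guide €25.84: books and periodicals → 7% → €1.8088
Bottle of whiskey €75.39: alcohol → 10% → €7.539
Fishing rod €123.53: sporting goods → 6.25% → €7.720625
Bike helmet €40.27: sporting goods → 6.25% → €2.516875
Picture frame (8x10) €19.83: all other tangible goods → 9% → €1.7847
Unrounded tax sum = €48.43795 → €48.44

€48.44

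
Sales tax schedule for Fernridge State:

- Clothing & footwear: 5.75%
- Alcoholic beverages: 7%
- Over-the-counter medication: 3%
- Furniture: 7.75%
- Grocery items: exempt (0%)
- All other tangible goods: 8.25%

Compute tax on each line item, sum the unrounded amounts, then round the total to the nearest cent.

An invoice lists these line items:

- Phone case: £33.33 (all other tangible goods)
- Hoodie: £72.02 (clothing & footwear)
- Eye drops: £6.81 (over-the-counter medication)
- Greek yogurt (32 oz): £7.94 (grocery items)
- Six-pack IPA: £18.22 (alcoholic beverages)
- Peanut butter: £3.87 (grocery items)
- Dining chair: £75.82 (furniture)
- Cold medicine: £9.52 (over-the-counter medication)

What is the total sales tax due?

Phone case £33.33: all other tangible goods → 8.25% → £2.749725
Hoodie £72.02: clothing & footwear → 5.75% → £4.14115
Eye drops £6.81: over-the-counter medication → 3% → £0.2043
Greek yogurt (32 oz) £7.94: grocery items → 0% → £0.00
Six-pack IPA £18.22: alcoholic beverages → 7% → £1.2754
Peanut butter £3.87: grocery items → 0% → £0.00
Dining chair £75.82: furniture → 7.75% → £5.87605
Cold medicine £9.52: over-the-counter medication → 3% → £0.2856
Unrounded tax sum = £14.532225 → £14.53

£14.53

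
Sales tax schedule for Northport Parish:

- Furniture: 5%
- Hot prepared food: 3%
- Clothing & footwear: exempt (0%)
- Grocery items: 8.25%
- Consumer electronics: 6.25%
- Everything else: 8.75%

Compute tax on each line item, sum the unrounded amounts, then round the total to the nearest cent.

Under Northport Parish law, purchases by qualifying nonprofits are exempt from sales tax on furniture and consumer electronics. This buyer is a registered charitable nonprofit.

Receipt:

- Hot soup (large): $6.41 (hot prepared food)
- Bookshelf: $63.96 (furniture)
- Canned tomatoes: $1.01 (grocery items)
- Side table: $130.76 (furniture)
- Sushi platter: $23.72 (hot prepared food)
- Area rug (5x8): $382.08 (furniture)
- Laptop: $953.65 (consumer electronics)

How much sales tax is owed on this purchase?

$0.99

Hot soup (large) $6.41: hot prepared food → 3% → $0.1923
Bookshelf $63.96: furniture, buyer-exempt → 0% → $0.00
Canned tomatoes $1.01: grocery items → 8.25% → $0.083325
Side table $130.76: furniture, buyer-exempt → 0% → $0.00
Sushi platter $23.72: hot prepared food → 3% → $0.7116
Area rug (5x8) $382.08: furniture, buyer-exempt → 0% → $0.00
Laptop $953.65: consumer electronics, buyer-exempt → 0% → $0.00
Unrounded tax sum = $0.987225 → $0.99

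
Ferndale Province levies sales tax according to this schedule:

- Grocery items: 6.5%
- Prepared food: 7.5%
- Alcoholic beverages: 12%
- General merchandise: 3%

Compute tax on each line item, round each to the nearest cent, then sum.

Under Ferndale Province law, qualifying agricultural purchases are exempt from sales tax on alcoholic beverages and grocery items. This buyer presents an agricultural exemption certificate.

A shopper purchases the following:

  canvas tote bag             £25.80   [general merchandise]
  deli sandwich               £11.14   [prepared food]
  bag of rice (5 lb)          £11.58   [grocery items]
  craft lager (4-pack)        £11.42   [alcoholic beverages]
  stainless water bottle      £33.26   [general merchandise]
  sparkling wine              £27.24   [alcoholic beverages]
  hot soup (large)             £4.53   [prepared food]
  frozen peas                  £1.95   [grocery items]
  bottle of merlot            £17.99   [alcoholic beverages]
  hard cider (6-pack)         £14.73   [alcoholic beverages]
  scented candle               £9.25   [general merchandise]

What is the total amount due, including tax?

Canvas tote bag £25.80: general merchandise → 3% → £0.77
Deli sandwich £11.14: prepared food → 7.5% → £0.84
Bag of rice (5 lb) £11.58: grocery items, buyer-exempt → 0% → £0.00
Craft lager (4-pack) £11.42: alcoholic beverages, buyer-exempt → 0% → £0.00
Stainless water bottle £33.26: general merchandise → 3% → £1.00
Sparkling wine £27.24: alcoholic beverages, buyer-exempt → 0% → £0.00
Hot soup (large) £4.53: prepared food → 7.5% → £0.34
Frozen peas £1.95: grocery items, buyer-exempt → 0% → £0.00
Bottle of merlot £17.99: alcoholic beverages, buyer-exempt → 0% → £0.00
Hard cider (6-pack) £14.73: alcoholic beverages, buyer-exempt → 0% → £0.00
Scented candle £9.25: general merchandise → 3% → £0.28
Subtotal = £168.89; tax = £3.23; total due = £172.12

£172.12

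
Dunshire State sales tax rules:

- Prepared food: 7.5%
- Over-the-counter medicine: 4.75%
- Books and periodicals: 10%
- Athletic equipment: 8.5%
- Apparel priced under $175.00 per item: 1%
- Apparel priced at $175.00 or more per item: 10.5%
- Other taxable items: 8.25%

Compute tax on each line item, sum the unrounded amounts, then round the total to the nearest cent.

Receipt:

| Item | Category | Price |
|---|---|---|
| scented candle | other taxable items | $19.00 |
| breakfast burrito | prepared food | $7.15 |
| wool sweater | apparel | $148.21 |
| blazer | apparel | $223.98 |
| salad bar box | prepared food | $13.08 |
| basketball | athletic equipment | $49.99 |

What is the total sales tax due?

Scented candle $19.00: other taxable items → 8.25% → $1.5675
Breakfast burrito $7.15: prepared food → 7.5% → $0.53625
Wool sweater $148.21: apparel, under $175.00 → 1% → $1.4821
Blazer $223.98: apparel, $175.00 or more → 10.5% → $23.5179
Salad bar box $13.08: prepared food → 7.5% → $0.981
Basketball $49.99: athletic equipment → 8.5% → $4.24915
Unrounded tax sum = $32.3339 → $32.33

$32.33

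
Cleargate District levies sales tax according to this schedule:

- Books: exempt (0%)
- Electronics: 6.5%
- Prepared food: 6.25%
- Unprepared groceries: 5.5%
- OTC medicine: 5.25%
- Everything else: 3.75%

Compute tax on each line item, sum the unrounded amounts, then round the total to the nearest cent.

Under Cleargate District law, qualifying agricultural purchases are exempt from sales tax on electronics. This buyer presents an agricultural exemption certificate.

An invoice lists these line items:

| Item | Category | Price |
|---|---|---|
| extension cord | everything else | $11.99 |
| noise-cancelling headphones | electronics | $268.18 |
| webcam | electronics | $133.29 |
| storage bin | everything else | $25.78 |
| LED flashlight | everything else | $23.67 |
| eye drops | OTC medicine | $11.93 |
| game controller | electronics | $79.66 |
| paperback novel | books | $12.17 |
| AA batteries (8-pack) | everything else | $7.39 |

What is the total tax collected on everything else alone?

Extension cord $11.99: everything else → 3.75% → $0.449625
Storage bin $25.78: everything else → 3.75% → $0.96675
LED flashlight $23.67: everything else → 3.75% → $0.887625
AA batteries (8-pack) $7.39: everything else → 3.75% → $0.277125
Tax on everything else: unrounded sum = $2.581125 → $2.58

$2.58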